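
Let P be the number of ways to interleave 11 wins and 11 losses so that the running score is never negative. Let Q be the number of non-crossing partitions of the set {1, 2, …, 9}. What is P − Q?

Ballot sequences with n votes each where one side never trails are Dyck words, counted by C_n; here n = 11. So P = C_11 = 58786.
The non-crossing partitions of [9] form a lattice of size C_9. So Q = C_9 = 4862.
P − Q = 58786 − 4862 = 53924.

53924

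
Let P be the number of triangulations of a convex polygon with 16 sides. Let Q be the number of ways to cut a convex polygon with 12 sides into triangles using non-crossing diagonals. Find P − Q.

Triangulations of a convex m-gon are counted by C_{m−2}; with m = 16 this is C_14. So P = C_14 = 2674440.
A convex 12-gon is triangulated into 10 triangles, and the number of such triangulations is the Catalan number C_{12−2} = C_10. So Q = C_10 = 16796.
P − Q = 2674440 − 16796 = 2657644.

2657644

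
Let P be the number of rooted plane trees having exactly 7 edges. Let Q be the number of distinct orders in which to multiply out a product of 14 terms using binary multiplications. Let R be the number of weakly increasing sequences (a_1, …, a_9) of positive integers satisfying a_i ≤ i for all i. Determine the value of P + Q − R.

738467

Rooted ordered trees with n edges are counted by C_n; here n = 7. So P = C_7 = 429.
Parenthesizations of m factors correspond to full binary trees with m leaves, counted by C_{m−1}; m = 14 gives C_13. So Q = C_13 = 742900.
Such sub-staircase sequences of length n are counted by C_n; here n = 9. So R = C_9 = 4862.
P + Q − R = 429 + 742900 − 4862 = 738467.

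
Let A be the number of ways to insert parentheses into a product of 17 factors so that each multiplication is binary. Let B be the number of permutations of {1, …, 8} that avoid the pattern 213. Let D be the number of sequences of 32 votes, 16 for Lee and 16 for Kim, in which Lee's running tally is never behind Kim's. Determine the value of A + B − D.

1430

Parenthesizations of m factors correspond to full binary trees with m leaves, counted by C_{m−1}; m = 17 gives C_16. So A = C_16 = 35357670.
Permutations of [n] avoiding any single length-3 pattern are counted by C_n; here n = 8. So B = C_8 = 1430.
Reading a vote for the leader as '(' and for the other as ')' turns such a sequence into a balanced string of 16 pairs, so the count is C_16. So D = C_16 = 35357670.
A + B − D = 35357670 + 1430 − 35357670 = 1430.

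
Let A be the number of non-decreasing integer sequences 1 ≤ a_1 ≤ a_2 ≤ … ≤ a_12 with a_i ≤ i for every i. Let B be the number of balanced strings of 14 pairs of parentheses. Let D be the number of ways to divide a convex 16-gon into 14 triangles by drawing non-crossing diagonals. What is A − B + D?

208012

Weakly increasing sequences with a_i ≤ i biject with Dyck paths of semilength 12, so there are C_12. So A = C_12 = 208012.
Balanced strings of n pairs of brackets are counted by C_n; here n = 14. So B = C_14 = 2674440.
The number of triangulations of a 16-gon is the Catalan number C_14 (index = sides − 2). So D = C_14 = 2674440.
A − B + D = 208012 − 2674440 + 2674440 = 208012.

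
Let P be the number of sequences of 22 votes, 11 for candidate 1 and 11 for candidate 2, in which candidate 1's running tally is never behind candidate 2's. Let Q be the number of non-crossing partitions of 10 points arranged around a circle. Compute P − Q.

Ballot sequences with n votes each where one side never trails are Dyck words, counted by C_n; here n = 11. So P = C_11 = 58786.
Non-crossing partitions of an n-element set are counted by C_n; here n = 10. So Q = C_10 = 16796.
P − Q = 58786 − 16796 = 41990.

41990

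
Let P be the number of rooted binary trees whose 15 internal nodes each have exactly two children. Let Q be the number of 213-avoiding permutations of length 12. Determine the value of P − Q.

The number of full binary trees on 15 internal nodes is the Catalan number C_15. So P = C_15 = 9694845.
Permutations of [n] avoiding any single length-3 pattern are counted by C_n; here n = 12. So Q = C_12 = 208012.
P − Q = 9694845 − 208012 = 9486833.

9486833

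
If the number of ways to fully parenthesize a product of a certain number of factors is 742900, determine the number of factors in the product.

14

Parenthesizations of m factors are counted by C_{m−1}. Since C_13 = 742900, the index is 13.
So the index is 13, and the number of factors is 13 + 1 = 14.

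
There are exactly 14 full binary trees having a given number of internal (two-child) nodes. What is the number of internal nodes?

4

Full binary trees with n internal nodes are counted by C_n, and C_4 = 14.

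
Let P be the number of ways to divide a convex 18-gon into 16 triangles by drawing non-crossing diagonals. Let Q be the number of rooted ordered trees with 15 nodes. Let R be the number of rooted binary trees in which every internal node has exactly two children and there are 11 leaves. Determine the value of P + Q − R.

38015314

The number of triangulations of an 18-gon is the Catalan number C_16 (index = sides − 2). So P = C_16 = 35357670.
A rooted plane tree on 15 nodes has 14 edges, and such trees are counted by C_14. So Q = C_14 = 2674440.
A full binary tree with L leaves has L−1 internal nodes and is counted by C_{L−1}; L = 11 gives C_10. So R = C_10 = 16796.
P + Q − R = 35357670 + 2674440 − 16796 = 38015314.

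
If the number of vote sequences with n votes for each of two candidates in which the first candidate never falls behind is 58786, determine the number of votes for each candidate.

11

Such ballot sequences with n votes each are counted by C_n, and C_11 = 58786.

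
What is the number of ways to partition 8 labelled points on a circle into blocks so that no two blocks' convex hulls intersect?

1430

Non-crossing partitions of an n-element set are counted by C_n; here n = 8.
C_8 = C_7 · 2(2·7+1)/(7+2) = 429 · 30/9 = 1430.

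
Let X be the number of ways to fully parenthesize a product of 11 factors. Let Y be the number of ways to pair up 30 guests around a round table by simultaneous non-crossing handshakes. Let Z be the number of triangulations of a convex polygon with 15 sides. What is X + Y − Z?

8968741

Bracketing 11 factors into binary products is counted by C_{11−1} = C_10. So X = C_10 = 16796.
With 30 = 2·15 people, non-crossing handshake pairings are non-crossing perfect matchings on a circle, counted by C_15. So Y = C_15 = 9694845.
The number of triangulations of a 15-gon is the Catalan number C_13 (index = sides − 2). So Z = C_13 = 742900.
X + Y − Z = 16796 + 9694845 − 742900 = 8968741.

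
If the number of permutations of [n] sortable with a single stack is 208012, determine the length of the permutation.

Stack-sortable permutations of [n] are counted by C_n; 208012 = C_12.

12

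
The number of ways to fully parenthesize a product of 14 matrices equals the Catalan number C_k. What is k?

Ways to associate a product of 14 factors correspond to binary trees on 14 leaves, so the count is C_13.

13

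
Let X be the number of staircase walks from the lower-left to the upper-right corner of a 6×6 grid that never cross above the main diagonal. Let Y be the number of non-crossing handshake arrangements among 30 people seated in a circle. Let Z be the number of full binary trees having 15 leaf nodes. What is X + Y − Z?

Sub-diagonal monotone paths from (0,0) to (6,6) biject with Dyck paths of semilength 6, giving C_6. So X = C_6 = 132.
With 30 = 2·15 people, non-crossing handshake pairings are non-crossing perfect matchings on a circle, counted by C_15. So Y = C_15 = 9694845.
Full binary trees with 15 leaves have 15−1 = 14 internal nodes, so there are C_14 of them. So Z = C_14 = 2674440.
X + Y − Z = 132 + 9694845 − 2674440 = 7020537.

7020537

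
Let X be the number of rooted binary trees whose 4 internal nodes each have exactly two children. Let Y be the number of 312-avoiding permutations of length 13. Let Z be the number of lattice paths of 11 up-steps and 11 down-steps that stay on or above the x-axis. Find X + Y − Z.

The number of full binary trees on 4 internal nodes is the Catalan number C_4. So X = C_4 = 14.
Permutations of [n] avoiding any single length-3 pattern are counted by C_n; here n = 13. So Y = C_13 = 742900.
A Dyck path with 11 up-steps and 11 down-steps has semilength 11, so there are C_11 of them. So Z = C_11 = 58786.
X + Y − Z = 14 + 742900 − 58786 = 684128.

684128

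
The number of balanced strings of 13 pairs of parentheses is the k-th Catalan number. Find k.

13

With 13 pairs the number of balanced bracket strings is the Catalan number C_13.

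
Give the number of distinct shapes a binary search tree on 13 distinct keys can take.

Rooted binary trees with 13 nodes (each child slot possibly empty) number C_13.
C_13 = 742900.

742900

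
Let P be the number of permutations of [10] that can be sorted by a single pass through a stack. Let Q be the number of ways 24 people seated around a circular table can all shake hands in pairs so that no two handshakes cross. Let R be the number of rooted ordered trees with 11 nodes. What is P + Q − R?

Stack-sortable permutations are exactly the 231-avoiding ones, counted by C_n; here n = 10. So P = C_10 = 16796.
With 24 = 2·12 people, non-crossing handshake pairings are non-crossing perfect matchings on a circle, counted by C_12. So Q = C_12 = 208012.
A rooted plane tree on 11 nodes has 10 edges, and such trees are counted by C_10. So R = C_10 = 16796.
P + Q − R = 16796 + 208012 − 16796 = 208012.

208012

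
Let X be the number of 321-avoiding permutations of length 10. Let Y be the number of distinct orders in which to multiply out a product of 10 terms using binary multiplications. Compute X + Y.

21658

For any fixed pattern of length 3, the pattern-avoiding permutations of [10] number C_10. So X = C_10 = 16796.
Bracketing 10 factors into binary products is counted by C_{10−1} = C_9. So Y = C_9 = 4862.
X + Y = 16796 + 4862 = 21658.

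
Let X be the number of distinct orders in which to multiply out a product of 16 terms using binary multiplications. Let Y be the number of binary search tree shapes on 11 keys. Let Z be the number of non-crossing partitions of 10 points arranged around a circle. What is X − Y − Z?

9619263

Bracketing 16 factors into binary products is counted by C_{16−1} = C_15. So X = C_15 = 9694845.
Binary trees (left/right distinguished) on n nodes are counted by C_n; here n = 11. So Y = C_11 = 58786.
The non-crossing partitions of [10] form a lattice of size C_10. So Z = C_10 = 16796.
X − Y − Z = 9694845 − 58786 − 16796 = 9619263.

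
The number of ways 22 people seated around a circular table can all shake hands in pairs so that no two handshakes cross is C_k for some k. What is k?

11

Non-crossing handshake pairings of 2n people are counted by C_n; 22 people gives n = 11.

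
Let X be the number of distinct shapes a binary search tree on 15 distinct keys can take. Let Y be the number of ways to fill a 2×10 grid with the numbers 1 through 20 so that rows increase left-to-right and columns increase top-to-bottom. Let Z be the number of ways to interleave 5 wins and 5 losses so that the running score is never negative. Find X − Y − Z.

There are C_n binary search tree shapes on n keys; with n = 15 that is C_15. So X = C_15 = 9694845.
Standard Young tableaux of shape 2×n are counted by C_n; here n = 10. So Y = C_10 = 16796.
Reading a vote for the leader as '(' and for the other as ')' turns such a sequence into a balanced string of 5 pairs, so the count is C_5. So Z = C_5 = 42.
X − Y − Z = 9694845 − 16796 − 42 = 9678007.

9678007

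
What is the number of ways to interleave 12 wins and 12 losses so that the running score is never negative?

Reading a vote for the leader as '(' and for the other as ')' turns such a sequence into a balanced string of 12 pairs, so the count is C_12.
C_12 = C_11 · 2(2·11+1)/(11+2) = 58786 · 46/13 = 208012.

208012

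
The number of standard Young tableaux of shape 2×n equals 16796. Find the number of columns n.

10

Standard Young tableaux of shape 2×n are counted by C_n. Since C_10 = 16796, the index is 10.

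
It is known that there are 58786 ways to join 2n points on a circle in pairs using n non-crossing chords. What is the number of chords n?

11

Non-crossing pairings of 2n points on a circle are counted by C_n. Since C_11 = 58786, the index is 11.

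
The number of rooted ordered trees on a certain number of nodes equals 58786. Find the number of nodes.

12

Rooted ordered trees on m nodes are counted by C_{m−1}, and C_11 = 58786.
So the index is 11, and the number of nodes is 11 + 1 = 12.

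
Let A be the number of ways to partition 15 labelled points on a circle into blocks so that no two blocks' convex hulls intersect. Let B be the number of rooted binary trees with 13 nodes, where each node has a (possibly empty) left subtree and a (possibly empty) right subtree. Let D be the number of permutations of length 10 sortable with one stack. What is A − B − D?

The non-crossing partitions of [15] form a lattice of size C_15. So A = C_15 = 9694845.
There are C_n binary search tree shapes on n keys; with n = 13 that is C_13. So B = C_13 = 742900.
By Knuth's characterisation, the stack-sortable permutations of length 10 are the 231-avoiders, numbering C_10. So D = C_10 = 16796.
A − B − D = 9694845 − 742900 − 16796 = 8935149.

8935149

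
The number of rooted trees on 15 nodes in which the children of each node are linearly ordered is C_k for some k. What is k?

14

A rooted plane tree on 15 nodes has 14 edges, and such trees are counted by C_14.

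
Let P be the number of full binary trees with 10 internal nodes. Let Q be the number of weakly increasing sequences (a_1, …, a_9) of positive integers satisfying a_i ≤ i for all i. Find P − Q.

11934

Full binary trees with n internal nodes are counted by C_n; here n = 10. So P = C_10 = 16796.
Such sub-staircase sequences of length n are counted by C_n; here n = 9. So Q = C_9 = 4862.
P − Q = 16796 − 4862 = 11934.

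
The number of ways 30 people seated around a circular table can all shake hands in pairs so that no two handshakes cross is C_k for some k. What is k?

With 30 = 2·15 people, non-crossing handshake pairings are non-crossing perfect matchings on a circle, counted by C_15.

15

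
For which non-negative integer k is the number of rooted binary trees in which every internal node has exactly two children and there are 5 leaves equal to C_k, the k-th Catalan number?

4

A full binary tree with L leaves has L−1 internal nodes and is counted by C_{L−1}; L = 5 gives C_4.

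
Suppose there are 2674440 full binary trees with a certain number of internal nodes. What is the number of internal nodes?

14

Full binary trees with n internal nodes are counted by C_n, and C_14 = 2674440.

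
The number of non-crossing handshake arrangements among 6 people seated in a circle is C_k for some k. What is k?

3

With 6 = 2·3 people, non-crossing handshake pairings are non-crossing perfect matchings on a circle, counted by C_3.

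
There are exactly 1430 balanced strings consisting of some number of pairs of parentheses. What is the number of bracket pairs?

Balanced strings of n bracket-pairs are counted by C_n; 1430 = C_8.

8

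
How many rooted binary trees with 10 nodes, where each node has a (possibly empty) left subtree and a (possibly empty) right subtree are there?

16796

Binary trees (left/right distinguished) on n nodes are counted by C_n; here n = 10.
C_10 = 16796.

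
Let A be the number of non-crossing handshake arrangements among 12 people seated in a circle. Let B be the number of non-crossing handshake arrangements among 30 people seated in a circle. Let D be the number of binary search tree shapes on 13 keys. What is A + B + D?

Non-crossing handshake pairings of 2n people are counted by C_n; 12 people gives n = 6. So A = C_6 = 132.
Non-crossing handshake pairings of 2n people are counted by C_n; 30 people gives n = 15. So B = C_15 = 9694845.
There are C_n binary search tree shapes on n keys; with n = 13 that is C_13. So D = C_13 = 742900.
A + B + D = 132 + 9694845 + 742900 = 10437877.

10437877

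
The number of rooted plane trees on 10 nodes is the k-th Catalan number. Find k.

9

A rooted plane tree on 10 nodes has 9 edges, and such trees are counted by C_9.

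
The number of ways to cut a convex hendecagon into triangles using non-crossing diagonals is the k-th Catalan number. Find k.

Triangulations of a convex m-gon are counted by C_{m−2}; with m = 11 this is C_9.

9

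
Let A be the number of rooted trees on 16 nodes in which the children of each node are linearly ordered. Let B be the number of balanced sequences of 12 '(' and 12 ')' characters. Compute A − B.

9486833

A rooted plane tree on 16 nodes has 15 edges, and such trees are counted by C_15. So A = C_15 = 9694845.
Balanced strings of n pairs of brackets are counted by C_n; here n = 12. So B = C_12 = 208012.
A − B = 9694845 − 208012 = 9486833.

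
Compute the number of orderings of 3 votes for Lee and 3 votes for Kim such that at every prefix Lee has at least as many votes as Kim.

5

Ballot sequences with n votes each where one side never trails are Dyck words, counted by C_n; here n = 3.
C_3 = C(6,3)/4 = 20/4 = 5.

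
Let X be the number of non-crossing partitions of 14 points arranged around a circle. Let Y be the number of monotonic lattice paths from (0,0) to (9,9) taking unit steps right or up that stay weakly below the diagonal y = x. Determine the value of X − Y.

Non-crossing partitions of an n-element set are counted by C_n; here n = 14. So X = C_14 = 2674440.
Sub-diagonal monotone paths from (0,0) to (9,9) biject with Dyck paths of semilength 9, giving C_9. So Y = C_9 = 4862.
X − Y = 2674440 − 4862 = 2669578.

2669578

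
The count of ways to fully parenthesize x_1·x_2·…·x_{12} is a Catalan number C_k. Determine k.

Bracketing 12 factors into binary products is counted by C_{12−1} = C_11.

11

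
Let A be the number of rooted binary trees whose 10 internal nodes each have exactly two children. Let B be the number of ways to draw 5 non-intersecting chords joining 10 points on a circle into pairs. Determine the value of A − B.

Full binary trees with n internal nodes are counted by C_n; here n = 10. So A = C_10 = 16796.
Non-crossing perfect matchings of 2n points on a circle are counted by C_n; with 10 points, n = 5. So B = C_5 = 42.
A − B = 16796 − 42 = 16754.

16754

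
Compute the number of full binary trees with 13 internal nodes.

742900

The number of full binary trees on 13 internal nodes is the Catalan number C_13.
C_13 = 742900.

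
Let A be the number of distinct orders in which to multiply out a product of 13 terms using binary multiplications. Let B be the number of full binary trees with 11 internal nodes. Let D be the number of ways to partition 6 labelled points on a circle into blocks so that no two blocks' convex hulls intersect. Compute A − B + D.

149358

Ways to associate a product of 13 factors correspond to binary trees on 13 leaves, so the count is C_12. So A = C_12 = 208012.
The number of full binary trees on 11 internal nodes is the Catalan number C_11. So B = C_11 = 58786.
Non-crossing partitions of an n-element set are counted by C_n; here n = 6. So D = C_6 = 132.
A − B + D = 208012 − 58786 + 132 = 149358.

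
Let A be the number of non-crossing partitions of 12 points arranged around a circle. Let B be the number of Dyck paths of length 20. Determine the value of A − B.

191216

Non-crossing partitions of an n-element set are counted by C_n; here n = 12. So A = C_12 = 208012.
Paths of 10 up- and 10 down-steps that never dip below the axis are Dyck paths; their count is C_10. So B = C_10 = 16796.
A − B = 208012 − 16796 = 191216.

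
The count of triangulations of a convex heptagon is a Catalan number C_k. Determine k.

5

A convex 7-gon is triangulated into 5 triangles, and the number of such triangulations is the Catalan number C_{7−2} = C_5.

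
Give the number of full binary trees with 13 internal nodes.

742900

Full binary trees with n internal nodes are counted by C_n; here n = 13.
C_13 = C(26,13)/14 = 10400600/14 = 742900.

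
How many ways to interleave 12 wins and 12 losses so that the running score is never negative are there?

Ballot sequences with n votes each where one side never trails are Dyck words, counted by C_n; here n = 12.
C_12 = C(24,12)/13 = 2704156/13 = 208012.

208012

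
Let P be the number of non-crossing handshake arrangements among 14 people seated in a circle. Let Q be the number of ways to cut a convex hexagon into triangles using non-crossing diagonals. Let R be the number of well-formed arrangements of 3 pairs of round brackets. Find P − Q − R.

Non-crossing handshake pairings of 2n people are counted by C_n; 14 people gives n = 7. So P = C_7 = 429.
The number of triangulations of a 6-gon is the Catalan number C_4 (index = sides − 2). So Q = C_4 = 14.
A balanced arrangement of 3 bracket pairs is a Dyck word of semilength 3, so the count is C_3. So R = C_3 = 5.
P − Q − R = 429 − 14 − 5 = 410.

410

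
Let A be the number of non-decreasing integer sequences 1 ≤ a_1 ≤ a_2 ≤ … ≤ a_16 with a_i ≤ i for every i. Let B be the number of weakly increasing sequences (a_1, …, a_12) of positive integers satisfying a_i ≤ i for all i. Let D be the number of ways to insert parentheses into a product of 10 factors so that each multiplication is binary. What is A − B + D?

35154520

Such sub-staircase sequences of length n are counted by C_n; here n = 16. So A = C_16 = 35357670.
Such sub-staircase sequences of length n are counted by C_n; here n = 12. So B = C_12 = 208012.
Parenthesizations of m factors correspond to full binary trees with m leaves, counted by C_{m−1}; m = 10 gives C_9. So D = C_9 = 4862.
A − B + D = 35357670 − 208012 + 4862 = 35154520.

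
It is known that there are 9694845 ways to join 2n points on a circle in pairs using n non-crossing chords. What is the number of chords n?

Non-crossing pairings of 2n points on a circle are counted by C_n, and C_15 = 9694845.

15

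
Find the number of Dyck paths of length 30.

A Dyck path with 15 up-steps and 15 down-steps has semilength 15, so there are C_15 of them.
C_15 = C_14 · 2(2·14+1)/(14+2) = 2674440 · 58/16 = 9694845.

9694845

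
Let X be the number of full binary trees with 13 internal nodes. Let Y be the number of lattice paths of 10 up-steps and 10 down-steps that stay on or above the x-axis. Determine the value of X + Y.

The number of full binary trees on 13 internal nodes is the Catalan number C_13. So X = C_13 = 742900.
Dyck paths of semilength n (length 2n) are counted by C_n; here n = 10. So Y = C_10 = 16796.
X + Y = 742900 + 16796 = 759696.

759696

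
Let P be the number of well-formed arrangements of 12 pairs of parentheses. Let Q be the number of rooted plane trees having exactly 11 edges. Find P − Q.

149226

With 12 pairs the number of balanced bracket strings is the Catalan number C_12. So P = C_12 = 208012.
Rooted ordered trees with n edges are counted by C_n; here n = 11. So Q = C_11 = 58786.
P − Q = 208012 − 58786 = 149226.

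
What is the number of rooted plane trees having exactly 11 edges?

A rooted plane tree with 11 edges has 12 nodes, and the count is C_11.
C_11 = C(22,11)/12 = 705432/12 = 58786.

58786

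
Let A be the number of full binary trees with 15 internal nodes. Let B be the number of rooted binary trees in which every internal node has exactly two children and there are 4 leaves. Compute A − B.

The number of full binary trees on 15 internal nodes is the Catalan number C_15. So A = C_15 = 9694845.
Full binary trees with 4 leaves have 4−1 = 3 internal nodes, so there are C_3 of them. So B = C_3 = 5.
A − B = 9694845 − 5 = 9694840.

9694840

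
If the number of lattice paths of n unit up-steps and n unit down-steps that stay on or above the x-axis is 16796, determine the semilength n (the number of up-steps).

10

Dyck paths of semilength n are counted by C_n. The Catalan number equal to 16796 is C_10.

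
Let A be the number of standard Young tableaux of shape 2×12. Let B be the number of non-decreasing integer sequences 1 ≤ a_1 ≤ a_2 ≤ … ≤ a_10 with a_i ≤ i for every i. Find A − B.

By the hook-length formula (or a Dyck-path bijection), SYT of shape 2×12 number C_12. So A = C_12 = 208012.
Weakly increasing sequences with a_i ≤ i biject with Dyck paths of semilength 10, so there are C_10. So B = C_10 = 16796.
A − B = 208012 − 16796 = 191216.

191216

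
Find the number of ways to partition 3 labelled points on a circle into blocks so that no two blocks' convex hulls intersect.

5

Non-crossing partitions of an n-element set are counted by C_n; here n = 3.
C_3 = 5.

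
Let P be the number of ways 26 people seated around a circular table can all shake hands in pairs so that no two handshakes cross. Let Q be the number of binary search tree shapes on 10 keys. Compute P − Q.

Non-crossing handshake pairings of 2n people are counted by C_n; 26 people gives n = 13. So P = C_13 = 742900.
Rooted binary trees with 10 nodes (each child slot possibly empty) number C_10. So Q = C_10 = 16796.
P − Q = 742900 − 16796 = 726104.

726104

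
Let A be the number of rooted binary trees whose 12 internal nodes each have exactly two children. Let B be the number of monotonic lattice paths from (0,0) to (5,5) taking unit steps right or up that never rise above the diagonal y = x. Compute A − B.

207970

Full binary trees with n internal nodes are counted by C_n; here n = 12. So A = C_12 = 208012.
Monotone paths in an n×n grid that stay weakly below the diagonal are counted by C_n; here n = 5. So B = C_5 = 42.
A − B = 208012 − 42 = 207970.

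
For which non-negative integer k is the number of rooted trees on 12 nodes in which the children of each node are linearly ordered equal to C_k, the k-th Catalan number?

A rooted plane tree on 12 nodes has 11 edges, and such trees are counted by C_11.

11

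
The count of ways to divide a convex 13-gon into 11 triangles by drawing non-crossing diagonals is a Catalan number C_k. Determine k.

11

The number of triangulations of a 13-gon is the Catalan number C_11 (index = sides − 2).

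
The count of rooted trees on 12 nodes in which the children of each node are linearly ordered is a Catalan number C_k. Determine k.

Rooted ordered (plane) trees on m nodes have m−1 edges and are counted by C_{m−1}; m = 12 gives C_11.

11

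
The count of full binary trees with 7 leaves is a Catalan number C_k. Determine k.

A full binary tree with L leaves has L−1 internal nodes and is counted by C_{L−1}; L = 7 gives C_6.

6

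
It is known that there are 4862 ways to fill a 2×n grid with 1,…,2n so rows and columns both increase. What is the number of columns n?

9

Standard Young tableaux of shape 2×n are counted by C_n; 4862 = C_9.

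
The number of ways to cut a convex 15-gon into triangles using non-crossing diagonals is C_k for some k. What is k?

The number of triangulations of a 15-gon is the Catalan number C_13 (index = sides − 2).

13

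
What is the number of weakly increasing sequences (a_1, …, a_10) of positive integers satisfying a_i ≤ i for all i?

16796

Such sub-staircase sequences of length n are counted by C_n; here n = 10.
C_10 = C(20,10)/11 = 184756/11 = 16796.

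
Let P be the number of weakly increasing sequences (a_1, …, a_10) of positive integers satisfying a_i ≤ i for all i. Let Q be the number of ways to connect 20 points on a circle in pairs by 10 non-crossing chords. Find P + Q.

33592

Such sub-staircase sequences of length n are counted by C_n; here n = 10. So P = C_10 = 16796.
Non-crossing perfect matchings of 2n points on a circle are counted by C_n; with 20 points, n = 10. So Q = C_10 = 16796.
P + Q = 16796 + 16796 = 33592.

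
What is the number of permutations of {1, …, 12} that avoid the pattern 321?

208012

Permutations of [n] avoiding any single length-3 pattern are counted by C_n; here n = 12.
C_12 = 208012.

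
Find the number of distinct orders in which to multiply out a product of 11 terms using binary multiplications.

16796

Bracketing 11 factors into binary products is counted by C_{11−1} = C_10.
C_10 = 16796.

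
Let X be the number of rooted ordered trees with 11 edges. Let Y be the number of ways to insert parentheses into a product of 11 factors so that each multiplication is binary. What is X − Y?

41990

A rooted plane tree with 11 edges has 12 nodes, and the count is C_11. So X = C_11 = 58786.
Bracketing 11 factors into binary products is counted by C_{11−1} = C_10. So Y = C_10 = 16796.
X − Y = 58786 − 16796 = 41990.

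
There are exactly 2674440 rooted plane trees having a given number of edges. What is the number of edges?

Rooted ordered trees with n edges are counted by C_n. Since C_14 = 2674440, the index is 14.

14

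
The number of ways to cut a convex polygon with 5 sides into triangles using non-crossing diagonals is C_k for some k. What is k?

3

A convex 5-gon is triangulated into 3 triangles, and the number of such triangulations is the Catalan number C_{5−2} = C_3.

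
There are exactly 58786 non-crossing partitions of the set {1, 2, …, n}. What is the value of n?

Non-crossing partitions of [n] are counted by C_n, and C_11 = 58786.

11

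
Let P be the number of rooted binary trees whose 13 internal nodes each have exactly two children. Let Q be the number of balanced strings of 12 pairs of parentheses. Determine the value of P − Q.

534888

The number of full binary trees on 13 internal nodes is the Catalan number C_13. So P = C_13 = 742900.
A balanced arrangement of 12 bracket pairs is a Dyck word of semilength 12, so the count is C_12. So Q = C_12 = 208012.
P − Q = 742900 − 208012 = 534888.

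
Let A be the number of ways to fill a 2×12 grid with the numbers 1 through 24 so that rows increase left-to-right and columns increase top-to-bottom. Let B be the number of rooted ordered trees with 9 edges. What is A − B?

Standard Young tableaux of shape 2×n are counted by C_n; here n = 12. So A = C_12 = 208012.
A rooted plane tree with 9 edges has 10 nodes, and the count is C_9. So B = C_9 = 4862.
A − B = 208012 − 4862 = 203150.

203150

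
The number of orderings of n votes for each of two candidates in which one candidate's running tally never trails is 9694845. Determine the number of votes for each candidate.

Such ballot sequences with n votes each are counted by C_n. The Catalan number equal to 9694845 is C_15.

15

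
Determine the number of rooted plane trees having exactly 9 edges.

Rooted ordered trees with n edges are counted by C_n; here n = 9.
C_9 = 4862.

4862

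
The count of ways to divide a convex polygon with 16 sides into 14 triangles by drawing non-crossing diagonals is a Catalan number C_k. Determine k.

14

The number of triangulations of a 16-gon is the Catalan number C_14 (index = sides − 2).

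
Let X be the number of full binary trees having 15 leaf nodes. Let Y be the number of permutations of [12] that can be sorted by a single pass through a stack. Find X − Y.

2466428

Full binary trees with 15 leaves have 15−1 = 14 internal nodes, so there are C_14 of them. So X = C_14 = 2674440.
Stack-sortable permutations are exactly the 231-avoiding ones, counted by C_n; here n = 12. So Y = C_12 = 208012.
X − Y = 2674440 − 208012 = 2466428.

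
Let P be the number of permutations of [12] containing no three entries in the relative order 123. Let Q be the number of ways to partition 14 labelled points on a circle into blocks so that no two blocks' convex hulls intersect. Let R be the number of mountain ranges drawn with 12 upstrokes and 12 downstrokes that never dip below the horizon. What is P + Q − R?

Permutations of [n] avoiding any single length-3 pattern are counted by C_n; here n = 12. So P = C_12 = 208012.
Non-crossing partitions of an n-element set are counted by C_n; here n = 14. So Q = C_14 = 2674440.
Paths of 12 up- and 12 down-steps that never dip below the axis are Dyck paths; their count is C_12. So R = C_12 = 208012.
P + Q − R = 208012 + 2674440 − 208012 = 2674440.

2674440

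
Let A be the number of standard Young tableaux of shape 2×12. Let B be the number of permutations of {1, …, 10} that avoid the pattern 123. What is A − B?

Standard Young tableaux of shape 2×n are counted by C_n; here n = 12. So A = C_12 = 208012.
For any fixed pattern of length 3, the pattern-avoiding permutations of [10] number C_10. So B = C_10 = 16796.
A − B = 208012 − 16796 = 191216.

191216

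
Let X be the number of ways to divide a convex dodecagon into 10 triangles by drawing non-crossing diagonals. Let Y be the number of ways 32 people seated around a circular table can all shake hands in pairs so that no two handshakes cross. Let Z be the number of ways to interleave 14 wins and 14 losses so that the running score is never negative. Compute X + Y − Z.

32700026

A convex 12-gon is triangulated into 10 triangles, and the number of such triangulations is the Catalan number C_{12−2} = C_10. So X = C_10 = 16796.
Non-crossing handshake pairings of 2n people are counted by C_n; 32 people gives n = 16. So Y = C_16 = 35357670.
Ballot sequences with n votes each where one side never trails are Dyck words, counted by C_n; here n = 14. So Z = C_14 = 2674440.
X + Y − Z = 16796 + 35357670 − 2674440 = 32700026.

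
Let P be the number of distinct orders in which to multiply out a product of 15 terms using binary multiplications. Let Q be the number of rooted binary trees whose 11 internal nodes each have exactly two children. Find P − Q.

2615654

Parenthesizations of m factors correspond to full binary trees with m leaves, counted by C_{m−1}; m = 15 gives C_14. So P = C_14 = 2674440.
The number of full binary trees on 11 internal nodes is the Catalan number C_11. So Q = C_11 = 58786.
P − Q = 2674440 − 58786 = 2615654.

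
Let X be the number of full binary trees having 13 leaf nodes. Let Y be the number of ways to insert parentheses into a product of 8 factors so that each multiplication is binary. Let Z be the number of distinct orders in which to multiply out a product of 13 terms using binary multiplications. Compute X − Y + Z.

A full binary tree with L leaves has L−1 internal nodes and is counted by C_{L−1}; L = 13 gives C_12. So X = C_12 = 208012.
Bracketing 8 factors into binary products is counted by C_{8−1} = C_7. So Y = C_7 = 429.
Parenthesizations of m factors correspond to full binary trees with m leaves, counted by C_{m−1}; m = 13 gives C_12. So Z = C_12 = 208012.
X − Y + Z = 208012 − 429 + 208012 = 415595.

415595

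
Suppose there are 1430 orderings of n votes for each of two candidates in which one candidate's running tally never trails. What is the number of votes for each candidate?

8

Such ballot sequences with n votes each are counted by C_n. Since C_8 = 1430, the index is 8.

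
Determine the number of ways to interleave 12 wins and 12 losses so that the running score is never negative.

208012

Ballot sequences with n votes each where one side never trails are Dyck words, counted by C_n; here n = 12.
C_12 = C(24,12)/13 = 2704156/13 = 208012.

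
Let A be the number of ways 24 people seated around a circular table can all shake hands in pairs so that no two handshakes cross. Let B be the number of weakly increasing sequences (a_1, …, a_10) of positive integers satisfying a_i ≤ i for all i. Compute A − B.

With 24 = 2·12 people, non-crossing handshake pairings are non-crossing perfect matchings on a circle, counted by C_12. So A = C_12 = 208012.
Such sub-staircase sequences of length n are counted by C_n; here n = 10. So B = C_10 = 16796.
A − B = 208012 − 16796 = 191216.

191216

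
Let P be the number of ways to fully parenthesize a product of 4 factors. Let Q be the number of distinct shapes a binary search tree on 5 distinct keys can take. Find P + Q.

47

Ways to associate a product of 4 factors correspond to binary trees on 4 leaves, so the count is C_3. So P = C_3 = 5.
There are C_n binary search tree shapes on n keys; with n = 5 that is C_5. So Q = C_5 = 42.
P + Q = 5 + 42 = 47.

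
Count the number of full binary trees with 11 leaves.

Full binary trees with 11 leaves have 11−1 = 10 internal nodes, so there are C_10 of them.
C_10 = 16796.

16796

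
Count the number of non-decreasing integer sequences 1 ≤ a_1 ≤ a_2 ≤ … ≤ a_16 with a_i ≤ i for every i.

35357670

Such sub-staircase sequences of length n are counted by C_n; here n = 16.
C_16 = C_15 · 2(2·15+1)/(15+2) = 9694845 · 62/17 = 35357670.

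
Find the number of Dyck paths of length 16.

1430

Paths of 8 up- and 8 down-steps that never dip below the axis are Dyck paths; their count is C_8.
C_8 = C(16,8)/9 = 12870/9 = 1430.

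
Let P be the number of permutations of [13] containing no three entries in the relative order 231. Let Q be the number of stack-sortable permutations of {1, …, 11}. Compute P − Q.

Permutations of [n] avoiding any single length-3 pattern are counted by C_n; here n = 13. So P = C_13 = 742900.
By Knuth's characterisation, the stack-sortable permutations of length 11 are the 231-avoiders, numbering C_11. So Q = C_11 = 58786.
P − Q = 742900 − 58786 = 684114.

684114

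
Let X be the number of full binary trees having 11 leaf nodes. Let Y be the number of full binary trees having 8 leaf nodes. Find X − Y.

Full binary trees with 11 leaves have 11−1 = 10 internal nodes, so there are C_10 of them. So X = C_10 = 16796.
Full binary trees with 8 leaves have 8−1 = 7 internal nodes, so there are C_7 of them. So Y = C_7 = 429.
X − Y = 16796 − 429 = 16367.

16367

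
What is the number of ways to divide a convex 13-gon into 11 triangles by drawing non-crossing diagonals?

Triangulations of a convex m-gon are counted by C_{m−2}; with m = 13 this is C_11.
C_11 = C(22,11)/12 = 705432/12 = 58786.

58786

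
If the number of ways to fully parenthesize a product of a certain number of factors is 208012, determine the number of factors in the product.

Parenthesizations of m factors are counted by C_{m−1}; 208012 = C_12.
So the index is 12, and the number of factors is 12 + 1 = 13.

13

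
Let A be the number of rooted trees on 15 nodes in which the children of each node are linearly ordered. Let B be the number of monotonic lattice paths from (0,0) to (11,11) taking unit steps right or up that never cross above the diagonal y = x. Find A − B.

2615654

Rooted ordered (plane) trees on m nodes have m−1 edges and are counted by C_{m−1}; m = 15 gives C_14. So A = C_14 = 2674440.
Sub-diagonal monotone paths from (0,0) to (11,11) biject with Dyck paths of semilength 11, giving C_11. So B = C_11 = 58786.
A − B = 2674440 − 58786 = 2615654.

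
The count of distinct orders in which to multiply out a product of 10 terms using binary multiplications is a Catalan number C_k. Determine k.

9

Bracketing 10 factors into binary products is counted by C_{10−1} = C_9.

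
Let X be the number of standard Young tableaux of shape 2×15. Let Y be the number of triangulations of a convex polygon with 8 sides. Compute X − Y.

9694713

By the hook-length formula (or a Dyck-path bijection), SYT of shape 2×15 number C_15. So X = C_15 = 9694845.
A convex 8-gon is triangulated into 6 triangles, and the number of such triangulations is the Catalan number C_{8−2} = C_6. So Y = C_6 = 132.
X − Y = 9694845 − 132 = 9694713.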